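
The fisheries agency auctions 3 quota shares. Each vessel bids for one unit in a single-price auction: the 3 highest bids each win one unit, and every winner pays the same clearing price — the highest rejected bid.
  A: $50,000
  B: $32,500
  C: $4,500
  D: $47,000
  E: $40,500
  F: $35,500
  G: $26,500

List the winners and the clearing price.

A, D, E; each pays $35,500

Bids ranked high→low: 50,000 (A), 47,000 (D), 40,500 (E), 35,500 (F), 32,500 (B), …
Top 3: A, D, E.
First losing bid is F's $35,500, which sets the uniform price.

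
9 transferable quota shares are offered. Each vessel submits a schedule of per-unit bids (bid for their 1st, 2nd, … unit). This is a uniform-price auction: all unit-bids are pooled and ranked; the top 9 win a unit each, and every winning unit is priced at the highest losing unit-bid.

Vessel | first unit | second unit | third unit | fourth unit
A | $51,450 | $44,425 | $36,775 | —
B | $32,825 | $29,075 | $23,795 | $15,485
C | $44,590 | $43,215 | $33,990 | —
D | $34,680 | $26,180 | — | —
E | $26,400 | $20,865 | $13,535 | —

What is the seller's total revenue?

Merging the schedules and taking the best 9: 51,450 (A-1), 44,590 (C-1), 44,425 (A-2), 43,215 (C-2), 36,775 (A-3), 34,680 (D-1), 33,990 (C-3), 32,825 (B-1), 29,075 (B-2)
First bid not allocated: $26,400.
Allocation: A 3, B 2, C 3, D 1. Every unit priced at $26,400.
Revenue = 9 × 26,400 = $237,600.

Total revenue: $237,600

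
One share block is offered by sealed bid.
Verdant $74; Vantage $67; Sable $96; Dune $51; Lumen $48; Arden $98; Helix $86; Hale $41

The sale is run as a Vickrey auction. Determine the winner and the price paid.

Arden pays $96

Rule: the highest bidder wins and pays the second-highest bid.
Bids ranked: 98 (Arden) > 96 (Sable) > 86 (Helix) > 74 (Verdant) > 67 (Vantage) > 51 (Dune) > …
Arden wins with the highest bid; price is set by the runner-up at $96.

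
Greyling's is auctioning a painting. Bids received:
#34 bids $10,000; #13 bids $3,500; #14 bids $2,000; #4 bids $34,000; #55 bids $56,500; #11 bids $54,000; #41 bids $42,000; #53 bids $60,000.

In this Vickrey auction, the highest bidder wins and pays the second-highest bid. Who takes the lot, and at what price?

#53 pays $56,500

Rule: the highest bidder wins and pays the second-highest bid.
Sorting bids: 60,000 (#53) > 56,500 (#55) > 54,000 (#11) > 42,000 (#41) > 34,000 (#4) > 10,000 (#34) > …
#53 wins with the highest bid; price is set by the runner-up at $56,500.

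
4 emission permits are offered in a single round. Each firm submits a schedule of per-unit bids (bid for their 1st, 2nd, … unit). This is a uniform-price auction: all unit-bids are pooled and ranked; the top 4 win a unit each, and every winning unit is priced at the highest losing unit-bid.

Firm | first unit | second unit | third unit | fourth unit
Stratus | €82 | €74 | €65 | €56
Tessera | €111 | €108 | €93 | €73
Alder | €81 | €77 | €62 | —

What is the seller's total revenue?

Total revenue: €324

Merging the schedules and taking the best 4: 111 (Tessera-1), 108 (Tessera-2), 93 (Tessera-3), 82 (Stratus-1)
First bid not allocated: €81.
Allocation: Stratus 1, Tessera 3. Every unit priced at €81.
Revenue = 4 × 81 = €324.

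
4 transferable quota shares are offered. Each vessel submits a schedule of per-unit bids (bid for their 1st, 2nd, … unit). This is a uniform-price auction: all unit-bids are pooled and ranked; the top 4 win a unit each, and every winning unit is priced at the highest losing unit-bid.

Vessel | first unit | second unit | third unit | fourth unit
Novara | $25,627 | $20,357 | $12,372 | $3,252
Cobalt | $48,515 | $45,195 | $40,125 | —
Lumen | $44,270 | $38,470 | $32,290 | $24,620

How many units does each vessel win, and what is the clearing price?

All unit-bids, highest first — top 4: 48,515 (Cobalt-1), 45,195 (Cobalt-2), 44,270 (Lumen-1), 40,125 (Cobalt-3)
The (k+1)-th unit-bid is $38,470.
Allocation: Cobalt 3, Lumen 1.

Cobalt 3, Lumen 1; clearing price $38,470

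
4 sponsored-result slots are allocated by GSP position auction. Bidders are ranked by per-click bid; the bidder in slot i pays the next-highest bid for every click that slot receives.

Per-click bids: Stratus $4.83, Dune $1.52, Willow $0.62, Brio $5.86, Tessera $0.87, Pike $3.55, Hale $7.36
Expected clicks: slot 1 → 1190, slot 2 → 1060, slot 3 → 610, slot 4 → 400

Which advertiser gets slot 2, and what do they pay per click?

Brio; $4.83 per click

Ranked by bid: $7.36 (Hale) > $5.86 (Brio) > $4.83 (Stratus) > $3.55 (Pike) > $1.52 (Dune) > …
Slot 2 goes to the second-ranked bidder, Brio, who pays the next bid down: $4.83/click.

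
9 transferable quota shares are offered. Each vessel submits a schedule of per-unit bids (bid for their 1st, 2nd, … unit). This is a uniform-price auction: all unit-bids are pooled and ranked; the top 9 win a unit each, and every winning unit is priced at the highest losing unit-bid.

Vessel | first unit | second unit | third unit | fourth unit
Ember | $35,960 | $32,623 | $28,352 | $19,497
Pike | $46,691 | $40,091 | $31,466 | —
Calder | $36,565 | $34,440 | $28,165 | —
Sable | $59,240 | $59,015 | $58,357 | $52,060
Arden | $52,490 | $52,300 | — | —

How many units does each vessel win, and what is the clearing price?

Merging the schedules and taking the best 9: 59,240 (Sable-1), 59,015 (Sable-2), 58,357 (Sable-3), 52,490 (Arden-1), 52,300 (Arden-2), 52,060 (Sable-4), 46,691 (Pike-1), 40,091 (Pike-2), 36,565 (Calder-1)
First bid not allocated: $35,960.
Allocation: Arden 2, Calder 1, Pike 2, Sable 4.

Arden 2, Calder 1, Pike 2, Sable 4; clearing price $35,960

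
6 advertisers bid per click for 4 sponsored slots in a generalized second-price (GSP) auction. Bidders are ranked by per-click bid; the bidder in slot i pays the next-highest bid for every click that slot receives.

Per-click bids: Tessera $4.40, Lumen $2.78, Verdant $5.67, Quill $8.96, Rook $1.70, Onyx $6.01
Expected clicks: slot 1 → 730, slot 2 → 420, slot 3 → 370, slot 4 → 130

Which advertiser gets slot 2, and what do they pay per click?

Sorting advertisers: $8.96 (Quill) > $6.01 (Onyx) > $5.67 (Verdant) > $4.40 (Tessera) > $2.78 (Lumen) > …
Slot 2 goes to the second-ranked bidder, Onyx, who pays the next bid down: $5.67/click.

Onyx; $5.67 per click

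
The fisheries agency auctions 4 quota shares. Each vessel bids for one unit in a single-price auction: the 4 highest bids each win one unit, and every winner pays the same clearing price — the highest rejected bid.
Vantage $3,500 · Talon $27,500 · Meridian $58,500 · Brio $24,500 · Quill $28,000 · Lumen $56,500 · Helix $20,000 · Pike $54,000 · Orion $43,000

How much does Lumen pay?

Lumen pays $28,000

Sorting: 58,500 (Meridian), 56,500 (Lumen), 54,000 (Pike), 43,000 (Orion), 28,000 (Quill), 27,500 (Talon), …
The 4 highest are Meridian, Lumen, Pike, Orion.
First losing bid is Quill's $28,000, which sets the uniform price.
Lumen wins → pays $28,000.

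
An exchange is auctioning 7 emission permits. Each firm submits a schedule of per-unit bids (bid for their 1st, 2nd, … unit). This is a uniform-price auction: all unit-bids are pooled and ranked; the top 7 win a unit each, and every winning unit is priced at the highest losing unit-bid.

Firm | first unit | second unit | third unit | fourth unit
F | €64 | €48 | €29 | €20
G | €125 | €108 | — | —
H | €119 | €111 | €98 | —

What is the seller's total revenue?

Total revenue: €203

All unit-bids, highest first — top 7: 125 (G-1), 119 (H-1), 111 (H-2), 108 (G-2), 98 (H-3), 64 (F-1), 48 (F-2)
The (k+1)-th unit-bid is €29.
Allocation: F 2, G 2, H 3. Every unit priced at €29.
Revenue = 7 × 29 = €203.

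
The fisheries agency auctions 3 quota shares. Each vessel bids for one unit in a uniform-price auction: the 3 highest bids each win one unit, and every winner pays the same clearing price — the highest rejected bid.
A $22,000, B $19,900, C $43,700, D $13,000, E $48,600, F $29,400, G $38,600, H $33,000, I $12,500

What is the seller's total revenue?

Bids ranked high→low: 48,600 (E), 43,700 (C), 38,600 (G), 33,000 (H), 29,400 (F), …
Top 3: E, C, G.
Clearing price = highest rejected bid = $33,000.
Total revenue = 3 × $33,000 = $99,000.

Total revenue: $99,000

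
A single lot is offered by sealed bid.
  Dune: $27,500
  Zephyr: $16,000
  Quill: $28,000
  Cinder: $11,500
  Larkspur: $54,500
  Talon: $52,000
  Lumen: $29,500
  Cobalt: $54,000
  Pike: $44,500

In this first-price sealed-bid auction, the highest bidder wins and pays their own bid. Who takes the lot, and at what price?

Larkspur pays $54,500

First-price sealed-bid auction: the highest bidder wins and pays their own bid.
Bids in order: 54,500 (Larkspur) > 54,000 (Cobalt) > 52,000 (Talon) > 44,500 (Pike) > 29,500 (Lumen) > 28,000 (Quill) > …
First-price: Larkspur pays what they bid, $54,500.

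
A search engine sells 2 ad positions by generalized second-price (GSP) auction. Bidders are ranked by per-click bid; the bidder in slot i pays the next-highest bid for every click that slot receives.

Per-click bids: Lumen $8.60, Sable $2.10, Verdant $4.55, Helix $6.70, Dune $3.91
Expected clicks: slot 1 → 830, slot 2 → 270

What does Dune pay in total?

Per-click bids in order: $8.60 (Lumen) > $6.70 (Helix) > $4.55 (Verdant) > …
Dune ranks below slot 2 → no slot, pays nothing.

Dune pays $0.00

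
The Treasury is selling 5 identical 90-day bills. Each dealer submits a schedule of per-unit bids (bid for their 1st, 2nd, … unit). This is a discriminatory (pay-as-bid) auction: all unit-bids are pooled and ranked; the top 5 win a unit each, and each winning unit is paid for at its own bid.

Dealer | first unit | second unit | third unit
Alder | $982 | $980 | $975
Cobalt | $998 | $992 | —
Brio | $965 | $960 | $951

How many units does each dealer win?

All unit-bids, highest first — top 5: 998 (Cobalt-1), 992 (Cobalt-2), 982 (Alder-1), 980 (Alder-2), 975 (Alder-3)
Next rejected bid: $965 (not a price — pay-as-bid).
Allocation: Alder 3, Cobalt 2.

Alder 3, Cobalt 2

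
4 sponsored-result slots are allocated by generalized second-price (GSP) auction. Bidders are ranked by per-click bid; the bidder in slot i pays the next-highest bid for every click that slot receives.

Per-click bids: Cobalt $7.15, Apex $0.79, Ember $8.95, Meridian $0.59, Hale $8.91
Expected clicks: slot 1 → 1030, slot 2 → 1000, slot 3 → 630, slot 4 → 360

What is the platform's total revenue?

Total revenue: $17037.40

Per-click bids in order: $8.95 (Ember) > $8.91 (Hale) > $7.15 (Cobalt) > $0.79 (Apex) > $0.59 (Meridian)
Slot 1: Ember pays $8.91 × 1030 = $9177.30
Slot 2: Hale pays $7.15 × 1000 = $7150.00
Slot 3: Cobalt pays $0.79 × 630 = $497.70
Slot 4: Apex pays $0.59 × 360 = $212.40
Total = $17037.40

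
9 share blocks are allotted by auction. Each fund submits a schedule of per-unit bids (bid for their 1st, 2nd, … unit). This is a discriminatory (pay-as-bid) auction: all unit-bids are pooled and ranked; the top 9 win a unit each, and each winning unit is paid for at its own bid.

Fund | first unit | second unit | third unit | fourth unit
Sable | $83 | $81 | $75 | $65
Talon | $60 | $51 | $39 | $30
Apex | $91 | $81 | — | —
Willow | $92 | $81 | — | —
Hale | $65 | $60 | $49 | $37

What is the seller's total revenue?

Merging the schedules and taking the best 9: 92 (Willow-1), 91 (Apex-1), 83 (Sable-1), 81 (Sable-2), 81 (Apex-2), 81 (Willow-2), 75 (Sable-3), 65 (Sable-4), 65 (Hale-1)
Next rejected bid: $60 (not a price — pay-as-bid).
Each winning unit pays its own bid.
Revenue = 92 + 91 + 83 + 81 + 81 + 81 + 75 + 65 + 65 = $714.

Total revenue: $714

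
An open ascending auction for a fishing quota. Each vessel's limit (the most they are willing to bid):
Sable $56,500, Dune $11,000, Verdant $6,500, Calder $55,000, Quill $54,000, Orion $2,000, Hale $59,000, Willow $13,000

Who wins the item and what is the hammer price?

Open ascending-bid auction: the price rises until one bidder remains; the winner pays the price at which the last rival dropped out.
Sorting limits: 59,000 (Hale) > 56,500 (Sable) > 55,000 (Calder) > 54,000 (Quill) > 13,000 (Willow) > 11,000 (Dune) > …
Once the price passes $56,500, only Hale is left; the hammer falls at Sable's limit of $56,500.

Hale wins at $56,500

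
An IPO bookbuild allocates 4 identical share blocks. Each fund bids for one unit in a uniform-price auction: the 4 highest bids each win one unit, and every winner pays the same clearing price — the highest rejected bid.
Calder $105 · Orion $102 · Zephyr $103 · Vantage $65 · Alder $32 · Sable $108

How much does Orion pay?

Orion pays $65

Sorting: 108 (Sable), 105 (Calder), 103 (Zephyr), 102 (Orion), 65 (Vantage), 32 (Alder)
The 4 highest are Sable, Calder, Zephyr, Orion.
Highest unsuccessful bid: $65 → clearing price.
Orion wins → pays $65.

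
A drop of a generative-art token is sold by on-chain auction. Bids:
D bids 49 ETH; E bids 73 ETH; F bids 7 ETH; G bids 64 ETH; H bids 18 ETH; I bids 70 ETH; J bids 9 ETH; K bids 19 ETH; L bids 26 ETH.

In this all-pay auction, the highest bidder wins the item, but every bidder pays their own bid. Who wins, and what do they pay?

Rule: the highest bidder wins the item, but every bidder pays their own bid.
Bids ranked: 73 (E) > 70 (I) > 64 (G) > 49 (D) > 26 (L) > 19 (K) > …
E wins with the top bid; all bids are sunk regardless.

E pays 73 ETH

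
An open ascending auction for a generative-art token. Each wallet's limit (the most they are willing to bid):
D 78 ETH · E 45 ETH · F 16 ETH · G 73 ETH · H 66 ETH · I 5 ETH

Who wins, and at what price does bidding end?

D wins at 73 ETH

Limits in order: 78 (D) > 73 (G) > 66 (H) > 45 (E) > 16 (F) > 5 (I)
Once the price passes 73 ETH, only D is left; the hammer falls at G's limit of 73 ETH.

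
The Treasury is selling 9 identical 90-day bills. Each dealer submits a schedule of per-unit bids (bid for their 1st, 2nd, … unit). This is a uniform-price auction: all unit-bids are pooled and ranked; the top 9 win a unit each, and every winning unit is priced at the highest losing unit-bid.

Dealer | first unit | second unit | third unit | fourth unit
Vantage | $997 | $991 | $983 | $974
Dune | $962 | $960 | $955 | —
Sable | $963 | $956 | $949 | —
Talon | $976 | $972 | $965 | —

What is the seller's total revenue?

All unit-bids, highest first — top 9: 997 (Vantage-1), 991 (Vantage-2), 983 (Vantage-3), 976 (Talon-1), 974 (Vantage-4), 972 (Talon-2), 965 (Talon-3), 963 (Sable-1), 962 (Dune-1)
First bid not allocated: $960.
Allocation: Dune 1, Sable 1, Talon 3, Vantage 4. Every unit priced at $960.
Revenue = 9 × 960 = $8,640.

Total revenue: $8,640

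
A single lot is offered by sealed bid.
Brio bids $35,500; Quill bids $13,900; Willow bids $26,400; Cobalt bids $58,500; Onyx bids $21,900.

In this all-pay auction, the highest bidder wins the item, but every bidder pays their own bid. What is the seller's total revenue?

Rule: the highest bidder wins the item, but every bidder pays their own bid.
Bids ranked: 58,500 (Cobalt) > 35,500 (Brio) > 26,400 (Willow) > 21,900 (Onyx) > 13,900 (Quill)
Cobalt wins with the top bid; all bids are sunk regardless.
Every bidder forfeits their bid regardless of winning.
Revenue = 35,500 + 13,900 + 26,400 + 58,500 + 21,900 = $156,200.

Total revenue: $156,200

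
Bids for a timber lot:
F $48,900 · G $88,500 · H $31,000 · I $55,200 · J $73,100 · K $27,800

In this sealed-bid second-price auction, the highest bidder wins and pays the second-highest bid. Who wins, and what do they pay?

G pays $73,100

Rule: the highest bidder wins and pays the second-highest bid.
Bids ranked: 88,500 (G) > 73,100 (J) > 55,200 (I) > 48,900 (F) > 31,000 (H) > 27,800 (K)
G is highest; pays the second-highest bid, $73,100.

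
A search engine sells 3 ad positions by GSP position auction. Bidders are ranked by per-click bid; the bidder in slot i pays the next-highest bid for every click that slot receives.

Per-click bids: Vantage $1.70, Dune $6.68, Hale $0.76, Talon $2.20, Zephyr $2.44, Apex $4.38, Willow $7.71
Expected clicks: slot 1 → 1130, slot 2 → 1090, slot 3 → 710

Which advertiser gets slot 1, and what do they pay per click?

Sorting advertisers: $7.71 (Willow) > $6.68 (Dune) > $4.38 (Apex) > $2.44 (Zephyr) > …
Slot 1 goes to the first-ranked bidder, Willow, who pays the next bid down: $6.68/click.

Willow; $6.68 per click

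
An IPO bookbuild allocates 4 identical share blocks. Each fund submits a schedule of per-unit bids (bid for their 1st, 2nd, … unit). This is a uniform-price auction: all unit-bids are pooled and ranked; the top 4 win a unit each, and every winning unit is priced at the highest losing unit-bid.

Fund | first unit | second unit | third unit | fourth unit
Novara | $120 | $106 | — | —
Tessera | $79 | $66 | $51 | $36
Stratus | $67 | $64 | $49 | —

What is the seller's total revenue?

Pooled unit-bids ranked (top 4): 120 (Novara-1), 106 (Novara-2), 79 (Tessera-1), 67 (Stratus-1)
Highest rejected unit-bid = $66.
Allocation: Novara 2, Stratus 1, Tessera 1. Every unit priced at $66.
Revenue = 4 × 66 = $264.

Total revenue: $264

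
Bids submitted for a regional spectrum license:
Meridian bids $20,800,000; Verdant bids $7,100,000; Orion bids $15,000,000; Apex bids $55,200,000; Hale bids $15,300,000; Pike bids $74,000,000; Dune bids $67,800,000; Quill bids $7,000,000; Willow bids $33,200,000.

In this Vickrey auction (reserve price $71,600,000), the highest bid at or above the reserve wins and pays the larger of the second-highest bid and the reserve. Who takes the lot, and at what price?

Sorting bids: 74,000,000 (Pike) > 67,800,000 (Dune) > 55,200,000 (Apex) > 33,200,000 (Willow) > 20,800,000 (Meridian) > 15,300,000 (Hale) > …
Pike has the top bid at or above the reserve ($74,000,000).
Second-highest bid $67,800,000 is below the reserve $71,600,000, so the reserve binds → payment $71,600,000.

Pike pays $71,600,000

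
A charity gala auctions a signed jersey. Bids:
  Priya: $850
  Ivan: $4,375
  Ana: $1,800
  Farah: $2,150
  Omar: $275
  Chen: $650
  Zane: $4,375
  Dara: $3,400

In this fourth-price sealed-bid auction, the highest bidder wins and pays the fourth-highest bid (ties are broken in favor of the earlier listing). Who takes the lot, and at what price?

Bids ranked: 4,375 (Ivan) > 4,375 (Zane) > 3,400 (Dara) > 2,150 (Farah) > 1,800 (Ana) > 850 (Priya) > …
Ivan and Zane tie at $4,375; tie-break gives it to Ivan.
Ivan is highest; pays the fourth-highest bid, $2,150.

Ivan pays $2,150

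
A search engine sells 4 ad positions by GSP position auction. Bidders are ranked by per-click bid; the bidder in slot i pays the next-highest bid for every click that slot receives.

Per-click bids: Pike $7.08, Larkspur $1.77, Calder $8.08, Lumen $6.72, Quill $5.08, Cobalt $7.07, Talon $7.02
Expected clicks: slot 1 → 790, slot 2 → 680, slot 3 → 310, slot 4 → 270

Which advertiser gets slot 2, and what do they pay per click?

Pike; $7.07 per click

Ranked by bid: $8.08 (Calder) > $7.08 (Pike) > $7.07 (Cobalt) > $7.02 (Talon) > $6.72 (Lumen) > …
Slot 2 goes to the second-ranked bidder, Pike, who pays the next bid down: $7.07/click.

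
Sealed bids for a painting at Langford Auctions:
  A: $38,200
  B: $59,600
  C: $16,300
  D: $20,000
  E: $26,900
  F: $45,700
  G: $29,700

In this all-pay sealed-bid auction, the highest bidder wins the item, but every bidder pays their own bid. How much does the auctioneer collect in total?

Total revenue: $236,400

Sorting bids: 59,600 (B) > 45,700 (F) > 38,200 (A) > 29,700 (G) > 26,900 (E) > 20,000 (D) > …
B wins with the top bid; all bids are sunk regardless.
Every bidder forfeits their bid regardless of winning.
Revenue = 38,200 + 59,600 + 16,300 + 20,000 + 26,900 + 45,700 + 29,700 = $236,400.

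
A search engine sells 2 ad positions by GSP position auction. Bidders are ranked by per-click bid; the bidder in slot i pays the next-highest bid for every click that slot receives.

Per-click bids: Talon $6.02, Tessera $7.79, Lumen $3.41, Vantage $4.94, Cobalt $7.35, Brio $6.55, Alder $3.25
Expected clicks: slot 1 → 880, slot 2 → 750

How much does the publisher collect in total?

Ranked by bid: $7.79 (Tessera) > $7.35 (Cobalt) > $6.55 (Brio) > …
Slot 1: Tessera pays $7.35 × 880 = $6468.00
Slot 2: Cobalt pays $6.55 × 750 = $4912.50
Total = $11380.50

Total revenue: $11380.50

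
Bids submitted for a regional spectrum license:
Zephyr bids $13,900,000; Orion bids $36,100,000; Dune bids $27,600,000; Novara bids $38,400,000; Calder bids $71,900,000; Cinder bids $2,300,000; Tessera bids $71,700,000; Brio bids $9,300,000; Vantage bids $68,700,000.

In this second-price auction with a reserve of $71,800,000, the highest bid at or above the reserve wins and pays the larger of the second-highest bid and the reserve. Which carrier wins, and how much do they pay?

Rule: the highest bid at or above the reserve wins and pays the larger of the second-highest bid and the reserve.
Bids in order: 71,900,000 (Calder) > 71,700,000 (Tessera) > 68,700,000 (Vantage) > 38,400,000 (Novara) > 36,100,000 (Orion) > 27,600,000 (Dune) > …
Highest eligible bid: Calder at $71,900,000.
max(second-highest $71,700,000, reserve $71,800,000) = $71,800,000.

Calder pays $71,800,000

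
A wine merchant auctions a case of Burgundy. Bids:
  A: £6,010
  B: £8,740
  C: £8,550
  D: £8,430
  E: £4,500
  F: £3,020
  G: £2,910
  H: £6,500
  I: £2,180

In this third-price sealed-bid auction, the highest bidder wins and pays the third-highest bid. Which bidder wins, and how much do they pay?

B pays £8,430

Third-price sealed-bid auction: the highest bidder wins and pays the third-highest bid.
Bids ranked: 8,740 (B) > 8,550 (C) > 8,430 (D) > 6,500 (H) > 6,010 (A) > 4,500 (E) > …
B is highest; pays the third-highest bid, £8,430.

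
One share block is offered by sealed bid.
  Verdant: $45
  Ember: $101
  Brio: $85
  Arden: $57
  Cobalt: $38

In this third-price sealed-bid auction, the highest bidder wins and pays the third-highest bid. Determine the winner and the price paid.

Rule: the highest bidder wins and pays the third-highest bid.
Sorting bids: 101 (Ember) > 85 (Brio) > 57 (Arden) > 45 (Verdant) > 38 (Cobalt)
Ember wins; payment is bid #3 in the ranking = $57.

Ember pays $57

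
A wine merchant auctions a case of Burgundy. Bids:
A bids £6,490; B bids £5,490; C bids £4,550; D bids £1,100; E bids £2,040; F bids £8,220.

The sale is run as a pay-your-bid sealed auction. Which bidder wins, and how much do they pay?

Bids in order: 8,220 (F) > 6,490 (A) > 5,490 (B) > 4,550 (C) > 2,040 (E) > 1,100 (D)
First-price: F pays what they bid, £8,220.

F pays £8,220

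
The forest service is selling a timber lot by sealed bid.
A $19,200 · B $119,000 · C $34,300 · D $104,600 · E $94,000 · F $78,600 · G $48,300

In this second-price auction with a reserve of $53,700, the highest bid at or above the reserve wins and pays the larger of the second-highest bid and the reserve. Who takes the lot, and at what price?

B pays $104,600

Second-price auction with a reserve of $53,700: the highest bid at or above the reserve wins and pays the larger of the second-highest bid and the reserve.
Bids ranked: 119,000 (B) > 104,600 (D) > 94,000 (E) > 78,600 (F) > 48,300 (G) > 34,300 (C) > …
Highest eligible bid: B at $119,000.
Second-highest bid $104,600 exceeds the reserve $53,700 → payment $104,600.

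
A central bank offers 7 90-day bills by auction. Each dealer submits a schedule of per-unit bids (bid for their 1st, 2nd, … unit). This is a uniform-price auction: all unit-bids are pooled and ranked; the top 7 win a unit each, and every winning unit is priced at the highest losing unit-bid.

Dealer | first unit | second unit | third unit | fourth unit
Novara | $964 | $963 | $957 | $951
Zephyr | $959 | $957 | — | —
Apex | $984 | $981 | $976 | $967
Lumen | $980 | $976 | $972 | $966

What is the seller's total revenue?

All unit-bids, highest first — top 7: 984 (Apex-1), 981 (Apex-2), 980 (Lumen-1), 976 (Apex-3), 976 (Lumen-2), 972 (Lumen-3), 967 (Apex-4)
The (k+1)-th unit-bid is $966.
Allocation: Apex 4, Lumen 3. Every unit priced at $966.
Revenue = 7 × 966 = $6,762.

Total revenue: $6,762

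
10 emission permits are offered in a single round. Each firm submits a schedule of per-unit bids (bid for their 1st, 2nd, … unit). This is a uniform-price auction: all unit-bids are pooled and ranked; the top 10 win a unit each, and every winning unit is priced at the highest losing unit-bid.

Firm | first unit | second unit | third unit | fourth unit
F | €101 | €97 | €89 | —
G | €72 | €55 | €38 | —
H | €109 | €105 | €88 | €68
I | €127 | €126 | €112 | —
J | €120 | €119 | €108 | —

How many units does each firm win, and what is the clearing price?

Pooled unit-bids ranked (top 10): 127 (I-1), 126 (I-2), 120 (J-1), 119 (J-2), 112 (I-3), 109 (H-1), 108 (J-3), 105 (H-2), 101 (F-1), 97 (F-2)
First bid not allocated: €89.
Allocation: F 2, H 2, I 3, J 3.

F 2, H 2, I 3, J 3; clearing price €89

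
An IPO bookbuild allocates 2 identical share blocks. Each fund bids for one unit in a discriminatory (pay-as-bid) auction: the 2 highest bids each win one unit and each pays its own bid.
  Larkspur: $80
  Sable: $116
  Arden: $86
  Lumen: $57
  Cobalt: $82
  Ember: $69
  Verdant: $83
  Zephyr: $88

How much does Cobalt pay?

Ordering the bids: 116 (Sable), 88 (Zephyr), 86 (Arden), 83 (Verdant), …
Winners (2 units): Sable, Zephyr.
Cobalt does not win → $0.

Cobalt pays $0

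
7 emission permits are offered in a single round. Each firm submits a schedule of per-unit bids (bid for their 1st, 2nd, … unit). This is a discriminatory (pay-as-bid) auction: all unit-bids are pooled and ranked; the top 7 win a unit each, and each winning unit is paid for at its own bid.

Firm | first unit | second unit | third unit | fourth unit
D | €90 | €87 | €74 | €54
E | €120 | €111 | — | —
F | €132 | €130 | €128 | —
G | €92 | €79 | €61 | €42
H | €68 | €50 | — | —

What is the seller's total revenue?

Total revenue: €803

Merging the schedules and taking the best 7: 132 (F-1), 130 (F-2), 128 (F-3), 120 (E-1), 111 (E-2), 92 (G-1), 90 (D-1)
Next rejected bid: €87 (not a price — pay-as-bid).
Each winning unit pays its own bid.
Revenue = 132 + 130 + 128 + 120 + 111 + 92 + 90 = €803.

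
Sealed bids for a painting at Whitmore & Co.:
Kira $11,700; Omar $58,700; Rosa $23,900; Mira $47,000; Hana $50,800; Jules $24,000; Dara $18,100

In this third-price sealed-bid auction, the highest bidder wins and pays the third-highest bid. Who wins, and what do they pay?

Third-price sealed-bid auction: the highest bidder wins and pays the third-highest bid.
Sorting bids: 58,700 (Omar) > 50,800 (Hana) > 47,000 (Mira) > 24,000 (Jules) > 23,900 (Rosa) > 18,100 (Dara) > …
Omar wins; payment is bid #3 in the ranking = $47,000.

Omar pays $47,000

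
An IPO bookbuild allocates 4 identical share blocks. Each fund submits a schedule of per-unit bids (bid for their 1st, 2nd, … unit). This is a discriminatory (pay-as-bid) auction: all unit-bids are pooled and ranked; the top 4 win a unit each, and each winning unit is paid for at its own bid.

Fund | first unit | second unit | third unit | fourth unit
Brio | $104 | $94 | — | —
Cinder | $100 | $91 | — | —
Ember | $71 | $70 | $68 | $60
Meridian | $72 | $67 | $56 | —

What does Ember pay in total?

All unit-bids, highest first — top 4: 104 (Brio-1), 100 (Cinder-1), 94 (Brio-2), 91 (Cinder-2)
Next rejected bid: $72 (not a price — pay-as-bid).
Ember wins no units.

Ember pays $0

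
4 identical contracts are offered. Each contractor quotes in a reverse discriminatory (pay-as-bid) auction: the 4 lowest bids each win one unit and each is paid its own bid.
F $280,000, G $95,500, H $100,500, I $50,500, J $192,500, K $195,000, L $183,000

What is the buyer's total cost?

Total cost: $429,500

Sorting: 50,500 (I), 95,500 (G), 100,500 (H), 183,000 (L), 192,500 (J), 195,000 (K), …
Lowest 4: I, G, H, L.
Total cost = 50,500 + 95,500 + 100,500 + 183,000 = $429,500.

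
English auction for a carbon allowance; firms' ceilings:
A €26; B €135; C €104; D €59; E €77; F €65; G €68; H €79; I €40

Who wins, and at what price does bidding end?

Limits ranked: 135 (B) > 104 (C) > 79 (H) > 77 (E) > 68 (G) > 65 (F) > …
Bidding ends when C exits at €104; B takes it.

B wins at €104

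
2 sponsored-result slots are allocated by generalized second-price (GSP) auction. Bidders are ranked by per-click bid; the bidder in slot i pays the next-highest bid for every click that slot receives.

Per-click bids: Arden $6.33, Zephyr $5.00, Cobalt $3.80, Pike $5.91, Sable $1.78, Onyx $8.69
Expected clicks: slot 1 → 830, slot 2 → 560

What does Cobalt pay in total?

Per-click bids in order: $8.69 (Onyx) > $6.33 (Arden) > $5.91 (Pike) > …
Cobalt ranks below slot 2 → no slot, pays nothing.

Cobalt pays $0.00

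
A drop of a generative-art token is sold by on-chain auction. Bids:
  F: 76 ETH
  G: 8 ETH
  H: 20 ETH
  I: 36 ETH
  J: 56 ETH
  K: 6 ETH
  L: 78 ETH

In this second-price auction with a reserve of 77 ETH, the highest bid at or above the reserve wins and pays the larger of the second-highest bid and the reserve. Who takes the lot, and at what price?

L pays 77 ETH

Rule: the highest bid at or above the reserve wins and pays the larger of the second-highest bid and the reserve.
Bids ranked: 78 (L) > 76 (F) > 56 (J) > 36 (I) > 20 (H) > 8 (G) > …
Highest eligible bid: L at 78 ETH.
Second-highest bid 76 ETH is below the reserve 77 ETH, so the reserve binds → payment 77 ETH.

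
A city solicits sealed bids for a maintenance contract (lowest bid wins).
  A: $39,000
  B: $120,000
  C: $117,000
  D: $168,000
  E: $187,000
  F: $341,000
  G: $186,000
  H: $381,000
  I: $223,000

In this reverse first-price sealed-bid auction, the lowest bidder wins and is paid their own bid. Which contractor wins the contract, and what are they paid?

A is paid $39,000

Bids ranked: 39,000 (A) < 117,000 (C) < 120,000 (B) < 168,000 (D) < 186,000 (G) < 187,000 (E) < …
First-price: A is paid what they bid, $39,000.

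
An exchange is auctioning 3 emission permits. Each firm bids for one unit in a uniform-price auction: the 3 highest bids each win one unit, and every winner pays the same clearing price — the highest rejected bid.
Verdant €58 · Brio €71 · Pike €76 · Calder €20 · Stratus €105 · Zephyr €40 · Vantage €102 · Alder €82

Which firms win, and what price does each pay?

Ordering the bids: 105 (Stratus), 102 (Vantage), 82 (Alder), 76 (Pike), 71 (Brio), …
The 3 highest are Stratus, Vantage, Alder.
Highest unsuccessful bid: €76 → clearing price.

Stratus, Vantage, Alder; each pays €76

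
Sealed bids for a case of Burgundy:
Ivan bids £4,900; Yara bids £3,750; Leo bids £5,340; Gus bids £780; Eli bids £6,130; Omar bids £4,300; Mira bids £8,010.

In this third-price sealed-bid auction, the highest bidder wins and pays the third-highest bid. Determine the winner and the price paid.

Mira pays £5,340

Third-price sealed-bid auction: the highest bidder wins and pays the third-highest bid.
Bids ranked: 8,010 (Mira) > 6,130 (Eli) > 5,340 (Leo) > 4,900 (Ivan) > 4,300 (Omar) > 3,750 (Yara) > …
Mira is highest; pays the third-highest bid, £5,340.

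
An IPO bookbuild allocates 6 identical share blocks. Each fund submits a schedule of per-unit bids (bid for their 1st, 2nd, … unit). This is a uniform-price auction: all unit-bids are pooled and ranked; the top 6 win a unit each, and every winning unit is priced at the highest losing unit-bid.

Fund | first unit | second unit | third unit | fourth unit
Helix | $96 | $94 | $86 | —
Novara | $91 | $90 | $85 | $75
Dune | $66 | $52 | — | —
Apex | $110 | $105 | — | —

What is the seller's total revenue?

Pooled unit-bids ranked (top 6): 110 (Apex-1), 105 (Apex-2), 96 (Helix-1), 94 (Helix-2), 91 (Novara-1), 90 (Novara-2)
First bid not allocated: $86.
Allocation: Apex 2, Helix 2, Novara 2. Every unit priced at $86.
Revenue = 6 × 86 = $516.

Total revenue: $516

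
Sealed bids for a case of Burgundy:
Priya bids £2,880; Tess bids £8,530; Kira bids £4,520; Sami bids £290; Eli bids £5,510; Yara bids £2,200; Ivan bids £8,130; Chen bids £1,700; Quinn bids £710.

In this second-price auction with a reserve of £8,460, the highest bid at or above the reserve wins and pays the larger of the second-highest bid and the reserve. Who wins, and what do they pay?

Tess pays £8,460

Bids ranked: 8,530 (Tess) > 8,130 (Ivan) > 5,510 (Eli) > 4,520 (Kira) > 2,880 (Priya) > 2,200 (Yara) > …
Tess has the top bid at or above the reserve (£8,530).
Second-highest bid £8,130 is below the reserve £8,460, so the reserve binds → payment £8,460.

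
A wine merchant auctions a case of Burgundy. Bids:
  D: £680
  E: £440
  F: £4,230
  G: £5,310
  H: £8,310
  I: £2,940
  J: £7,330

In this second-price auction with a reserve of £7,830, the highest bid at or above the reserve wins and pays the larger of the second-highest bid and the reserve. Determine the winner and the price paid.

Bids ranked: 8,310 (H) > 7,330 (J) > 5,310 (G) > 4,230 (F) > 2,940 (I) > 680 (D) > …
Highest eligible bid: H at £8,310.
max(second-highest £7,330, reserve £7,830) = £7,830.

H pays £7,830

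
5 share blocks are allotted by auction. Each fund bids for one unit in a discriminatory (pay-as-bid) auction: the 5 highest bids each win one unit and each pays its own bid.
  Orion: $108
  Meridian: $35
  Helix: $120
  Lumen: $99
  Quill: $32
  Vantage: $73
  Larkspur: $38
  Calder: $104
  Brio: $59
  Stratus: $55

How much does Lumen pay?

Lumen pays $99

Bids ranked high→low: 120 (Helix), 108 (Orion), 104 (Calder), 99 (Lumen), 73 (Vantage), 59 (Brio), 55 (Stratus), …
The 5 highest are Helix, Orion, Calder, Lumen, Vantage.
Lumen wins → own bid $99.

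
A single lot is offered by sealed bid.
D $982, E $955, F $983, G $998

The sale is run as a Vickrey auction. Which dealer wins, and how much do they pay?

G pays $983

Vickrey auction: the highest bidder wins and pays the second-highest bid.
Bids ranked: 998 (G) > 983 (F) > 982 (D) > 955 (E)
G wins with the highest bid; price is set by the runner-up at $983.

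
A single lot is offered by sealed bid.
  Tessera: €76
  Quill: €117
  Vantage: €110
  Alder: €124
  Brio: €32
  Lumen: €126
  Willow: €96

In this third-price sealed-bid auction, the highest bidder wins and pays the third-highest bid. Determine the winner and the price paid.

Lumen pays €117

Third-price sealed-bid auction: the highest bidder wins and pays the third-highest bid.
Bids ranked: 126 (Lumen) > 124 (Alder) > 117 (Quill) > 110 (Vantage) > 96 (Willow) > 76 (Tessera) > …
Lumen is highest; pays the third-highest bid, €117.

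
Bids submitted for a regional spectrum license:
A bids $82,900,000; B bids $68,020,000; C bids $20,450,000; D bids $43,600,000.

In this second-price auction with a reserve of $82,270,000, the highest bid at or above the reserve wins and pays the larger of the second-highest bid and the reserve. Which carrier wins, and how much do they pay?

Bids in order: 82,900,000 (A) > 68,020,000 (B) > 43,600,000 (D) > 20,450,000 (C)
Highest eligible bid: A at $82,900,000.
Second-highest bid $68,020,000 is below the reserve $82,270,000, so the reserve binds → payment $82,270,000.

A pays $82,270,000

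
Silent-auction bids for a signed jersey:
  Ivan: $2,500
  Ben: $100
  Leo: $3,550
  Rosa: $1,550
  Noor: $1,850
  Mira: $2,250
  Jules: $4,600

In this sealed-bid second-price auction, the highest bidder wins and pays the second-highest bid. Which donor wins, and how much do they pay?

Jules pays $3,550

Rule: the highest bidder wins and pays the second-highest bid.
Sorting bids: 4,600 (Jules) > 3,550 (Leo) > 2,500 (Ivan) > 2,250 (Mira) > 1,850 (Noor) > 1,550 (Rosa) > …
Jules wins with the highest bid; price is set by the runner-up at $3,550.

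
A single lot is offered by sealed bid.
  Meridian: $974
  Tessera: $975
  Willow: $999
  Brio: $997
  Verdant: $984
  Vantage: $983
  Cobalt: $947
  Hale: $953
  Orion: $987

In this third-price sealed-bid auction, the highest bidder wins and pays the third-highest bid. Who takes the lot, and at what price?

Bids ranked: 999 (Willow) > 997 (Brio) > 987 (Orion) > 984 (Verdant) > 983 (Vantage) > 975 (Tessera) > …
Willow is highest; pays the third-highest bid, $987.

Willow pays $987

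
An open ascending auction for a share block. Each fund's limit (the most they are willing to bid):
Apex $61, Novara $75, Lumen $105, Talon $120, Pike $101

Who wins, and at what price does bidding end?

Limits in order: 120 (Talon) > 105 (Lumen) > 101 (Pike) > 75 (Novara) > 61 (Apex)
Once the price passes $105, only Talon is left; the hammer falls at Lumen's limit of $105.

Talon wins at $105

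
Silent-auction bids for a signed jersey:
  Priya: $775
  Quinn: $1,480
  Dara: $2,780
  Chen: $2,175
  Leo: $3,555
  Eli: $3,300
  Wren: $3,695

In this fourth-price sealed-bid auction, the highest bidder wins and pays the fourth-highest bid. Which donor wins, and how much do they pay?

Wren pays $2,780

Bids in order: 3,695 (Wren) > 3,555 (Leo) > 3,300 (Eli) > 2,780 (Dara) > 2,175 (Chen) > 1,480 (Quinn) > …
Wren wins; payment is bid #4 in the ranking = $2,780.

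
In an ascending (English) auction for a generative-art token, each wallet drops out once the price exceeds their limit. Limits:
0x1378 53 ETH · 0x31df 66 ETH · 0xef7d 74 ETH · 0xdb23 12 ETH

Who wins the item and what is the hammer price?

0xef7d wins at 66 ETH

Limits ranked: 74 (0xef7d) > 66 (0x31df) > 53 (0x1378) > 12 (0xdb23)
Bidding ends when 0x31df exits at 66 ETH; 0xef7d takes it.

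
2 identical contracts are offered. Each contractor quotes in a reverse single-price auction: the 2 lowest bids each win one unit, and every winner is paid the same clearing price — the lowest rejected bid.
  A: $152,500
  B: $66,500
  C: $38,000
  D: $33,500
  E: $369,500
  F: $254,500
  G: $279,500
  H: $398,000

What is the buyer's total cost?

Total cost: $133,000

Sorting: 33,500 (D), 38,000 (C), 66,500 (B), 152,500 (A), …
Winners (2 units): D, C.
First losing bid is B's $66,500, which sets the uniform price.
Total cost = 2 × $66,500 = $133,000.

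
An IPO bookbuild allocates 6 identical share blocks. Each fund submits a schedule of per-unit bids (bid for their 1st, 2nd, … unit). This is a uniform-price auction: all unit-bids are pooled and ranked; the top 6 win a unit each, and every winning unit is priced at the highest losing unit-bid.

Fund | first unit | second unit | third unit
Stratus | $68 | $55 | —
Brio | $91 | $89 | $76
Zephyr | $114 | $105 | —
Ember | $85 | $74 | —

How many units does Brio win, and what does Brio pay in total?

All unit-bids, highest first — top 6: 114 (Zephyr-1), 105 (Zephyr-2), 91 (Brio-1), 89 (Brio-2), 85 (Ember-1), 76 (Brio-3)
Highest rejected unit-bid = $74.
Brio wins 3 unit(s) at $74 each.

Brio: 3 units, pays $222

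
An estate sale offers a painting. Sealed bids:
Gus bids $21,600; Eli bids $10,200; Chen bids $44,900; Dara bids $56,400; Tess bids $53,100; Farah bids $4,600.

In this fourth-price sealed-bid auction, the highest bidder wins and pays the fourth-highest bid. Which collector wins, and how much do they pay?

Dara pays $21,600

Fourth-price sealed-bid auction: the highest bidder wins and pays the fourth-highest bid.
Bids ranked: 56,400 (Dara) > 53,100 (Tess) > 44,900 (Chen) > 21,600 (Gus) > 10,200 (Eli) > 4,600 (Farah)
Dara is highest; pays the fourth-highest bid, $21,600.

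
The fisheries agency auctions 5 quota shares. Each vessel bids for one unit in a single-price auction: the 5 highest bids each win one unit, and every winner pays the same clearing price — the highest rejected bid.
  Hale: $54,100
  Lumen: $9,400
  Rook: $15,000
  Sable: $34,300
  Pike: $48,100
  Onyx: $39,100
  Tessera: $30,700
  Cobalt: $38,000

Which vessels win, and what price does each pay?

Ordering the bids: 54,100 (Hale), 48,100 (Pike), 39,100 (Onyx), 38,000 (Cobalt), 34,300 (Sable), 30,700 (Tessera), 15,000 (Rook), …
Winners (5 units): Hale, Pike, Onyx, Cobalt, Sable.
Clearing price = highest rejected bid = $30,700.

Hale, Pike, Onyx, Cobalt, Sable; each pays $30,700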